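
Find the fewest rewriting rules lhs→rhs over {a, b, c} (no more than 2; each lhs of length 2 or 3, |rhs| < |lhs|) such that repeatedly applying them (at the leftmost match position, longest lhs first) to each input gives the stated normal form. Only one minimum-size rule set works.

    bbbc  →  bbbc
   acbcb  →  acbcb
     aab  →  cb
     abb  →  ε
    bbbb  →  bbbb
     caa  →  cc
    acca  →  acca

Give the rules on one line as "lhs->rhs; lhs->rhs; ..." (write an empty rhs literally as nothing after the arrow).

  | bbbc
  | acbcb
  | aab => cb
  | abb => ε

aa->c; abb->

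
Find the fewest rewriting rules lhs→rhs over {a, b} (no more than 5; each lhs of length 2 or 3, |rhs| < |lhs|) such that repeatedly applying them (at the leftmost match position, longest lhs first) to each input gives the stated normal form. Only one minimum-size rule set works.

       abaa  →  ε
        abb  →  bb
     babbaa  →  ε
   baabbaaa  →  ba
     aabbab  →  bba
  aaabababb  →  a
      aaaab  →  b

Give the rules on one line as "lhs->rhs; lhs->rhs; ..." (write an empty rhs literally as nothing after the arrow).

aa->b; ab->b; baa->; bab->a

  | abaa => baa => ε
  | abb => bb
  | babbaa => abaa => baa => ε
  | baabbaaa => bbaaa => ba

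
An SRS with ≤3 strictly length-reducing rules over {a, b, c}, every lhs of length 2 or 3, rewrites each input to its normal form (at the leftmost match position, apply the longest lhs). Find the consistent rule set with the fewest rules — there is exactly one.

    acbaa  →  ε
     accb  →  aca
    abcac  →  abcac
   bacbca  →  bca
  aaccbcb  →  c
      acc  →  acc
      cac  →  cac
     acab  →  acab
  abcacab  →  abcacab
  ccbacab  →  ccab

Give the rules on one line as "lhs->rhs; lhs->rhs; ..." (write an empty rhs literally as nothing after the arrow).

aa->; cb->a

  | acbaa => aaaa => aa => ε
  | accb => aca
  | abcac
  | bacbca => baaca => bca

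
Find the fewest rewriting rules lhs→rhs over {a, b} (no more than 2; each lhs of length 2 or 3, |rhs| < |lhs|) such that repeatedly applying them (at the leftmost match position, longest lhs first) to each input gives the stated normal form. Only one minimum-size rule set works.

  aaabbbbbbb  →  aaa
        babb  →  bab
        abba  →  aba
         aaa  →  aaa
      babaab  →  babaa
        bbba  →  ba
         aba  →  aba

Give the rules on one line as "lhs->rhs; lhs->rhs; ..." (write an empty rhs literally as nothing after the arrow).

  | aaabbbbbbb => aaabbbbbb => aaabbbbb => aaabbbb => aaabbb => aaabb => aaab => aaa
  | babb => bab
  | abba => aba
  | aaa

aab->aa; bb->b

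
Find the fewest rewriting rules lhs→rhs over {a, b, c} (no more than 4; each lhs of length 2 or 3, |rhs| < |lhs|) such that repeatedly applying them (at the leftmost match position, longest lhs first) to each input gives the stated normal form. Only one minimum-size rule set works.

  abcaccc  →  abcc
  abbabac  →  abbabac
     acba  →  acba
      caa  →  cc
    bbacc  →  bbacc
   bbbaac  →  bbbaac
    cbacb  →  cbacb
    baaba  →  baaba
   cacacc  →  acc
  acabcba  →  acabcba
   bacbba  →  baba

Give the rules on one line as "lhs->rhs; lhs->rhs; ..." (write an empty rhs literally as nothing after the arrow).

  | abcaccc => abcc
  | abbabac
  | acba
  | caa => cc

caa->cc; cac->; cbb->b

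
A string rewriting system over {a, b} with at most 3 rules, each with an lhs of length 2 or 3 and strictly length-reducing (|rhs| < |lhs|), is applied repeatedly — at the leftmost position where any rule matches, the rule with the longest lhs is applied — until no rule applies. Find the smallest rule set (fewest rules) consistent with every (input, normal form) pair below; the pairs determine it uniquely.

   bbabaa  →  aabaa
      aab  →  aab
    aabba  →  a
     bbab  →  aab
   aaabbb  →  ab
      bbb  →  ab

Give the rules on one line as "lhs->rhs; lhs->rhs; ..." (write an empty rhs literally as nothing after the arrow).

  | bbabaa => aabaa
  | aab
  | aabba => aaaa => a
  | bbab => aab

aaa->; bb->a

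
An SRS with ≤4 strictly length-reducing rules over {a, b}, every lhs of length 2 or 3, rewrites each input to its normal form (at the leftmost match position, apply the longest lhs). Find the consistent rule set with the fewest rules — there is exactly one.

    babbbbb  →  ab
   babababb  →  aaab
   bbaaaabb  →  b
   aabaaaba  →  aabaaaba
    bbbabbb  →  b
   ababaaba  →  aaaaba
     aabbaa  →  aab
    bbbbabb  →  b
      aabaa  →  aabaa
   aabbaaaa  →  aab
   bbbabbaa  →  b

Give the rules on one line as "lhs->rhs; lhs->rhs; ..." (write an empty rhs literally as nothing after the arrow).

bab->a; bb->b; bba->bb

  | babbbbb => abbbb => abbb => abb => ab
  | babababb => aababb => aaab
  | bbaaaabb => bbaaabb => bbaabb => bbabb => bbbb => bbb => bb => b
  | aabaaaba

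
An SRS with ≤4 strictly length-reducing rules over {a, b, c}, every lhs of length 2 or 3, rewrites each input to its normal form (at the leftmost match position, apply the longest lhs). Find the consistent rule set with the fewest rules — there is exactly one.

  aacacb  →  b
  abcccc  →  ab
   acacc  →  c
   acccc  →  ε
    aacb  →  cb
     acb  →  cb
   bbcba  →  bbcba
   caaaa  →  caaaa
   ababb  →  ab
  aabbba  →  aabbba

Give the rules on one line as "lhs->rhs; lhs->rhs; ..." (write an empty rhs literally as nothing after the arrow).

  | aacacb => acacb => cacb => ccb => b
  | abcccc => abcc => ab
  | acacc => cacc => ccc => c
  | acccc => cccc => cc => ε

ac->c; bab->; cc->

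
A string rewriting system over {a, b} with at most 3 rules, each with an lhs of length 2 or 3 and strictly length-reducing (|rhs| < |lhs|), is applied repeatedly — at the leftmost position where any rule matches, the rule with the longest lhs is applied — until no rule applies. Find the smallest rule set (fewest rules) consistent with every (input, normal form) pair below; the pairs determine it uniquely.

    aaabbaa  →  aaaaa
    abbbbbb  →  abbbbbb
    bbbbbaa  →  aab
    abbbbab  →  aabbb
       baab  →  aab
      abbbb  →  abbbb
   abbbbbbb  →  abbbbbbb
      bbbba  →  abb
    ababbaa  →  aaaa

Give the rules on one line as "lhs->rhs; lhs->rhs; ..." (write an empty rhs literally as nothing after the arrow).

ba->a; bba->ab

  | aaabbaa => aaaaba => aaaaa
  | abbbbbb
  | bbbbbaa => bbbaba => babba => abba => aab
  | abbbbab => abbabb => aabbb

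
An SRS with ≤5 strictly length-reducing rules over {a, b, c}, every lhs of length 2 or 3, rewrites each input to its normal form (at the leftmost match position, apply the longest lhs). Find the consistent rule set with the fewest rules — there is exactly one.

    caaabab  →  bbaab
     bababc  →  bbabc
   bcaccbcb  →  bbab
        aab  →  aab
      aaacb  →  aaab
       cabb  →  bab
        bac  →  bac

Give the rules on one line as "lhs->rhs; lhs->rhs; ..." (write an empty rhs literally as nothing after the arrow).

aba->ba; caa->bc; cab->ba; cb->b

  | caaabab => bcabab => bbaab
  | bababc => bbabc
  | bcaccbcb => bcacbcb => bcabcb => bbacb => bbab
  | aab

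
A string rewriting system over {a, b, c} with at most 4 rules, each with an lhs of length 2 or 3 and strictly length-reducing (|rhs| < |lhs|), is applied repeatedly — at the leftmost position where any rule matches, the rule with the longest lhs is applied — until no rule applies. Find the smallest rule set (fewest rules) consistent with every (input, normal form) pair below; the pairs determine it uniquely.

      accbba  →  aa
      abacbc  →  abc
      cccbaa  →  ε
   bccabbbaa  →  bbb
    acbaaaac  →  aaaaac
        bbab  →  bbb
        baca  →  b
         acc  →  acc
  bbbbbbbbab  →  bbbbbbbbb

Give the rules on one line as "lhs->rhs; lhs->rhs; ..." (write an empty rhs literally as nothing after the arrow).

ba->b; ca->; cb->

  | accbba => acba => aa
  | abacbc => abcbc => abc
  | cccbaa => ccaa => ca => ε
  | bccabbbaa => bcbbbaa => bbbaa => bbba => bbb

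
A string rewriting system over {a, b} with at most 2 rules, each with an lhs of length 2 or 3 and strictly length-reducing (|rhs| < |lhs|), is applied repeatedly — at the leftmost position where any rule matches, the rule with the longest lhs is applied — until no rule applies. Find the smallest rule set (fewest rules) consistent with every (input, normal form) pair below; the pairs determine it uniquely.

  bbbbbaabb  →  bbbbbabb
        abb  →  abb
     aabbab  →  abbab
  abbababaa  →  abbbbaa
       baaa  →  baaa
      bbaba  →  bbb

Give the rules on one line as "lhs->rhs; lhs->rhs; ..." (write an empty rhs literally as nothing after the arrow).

  | bbbbbaabb => bbbbbabb
  | abb
  | aabbab => abbab
  | abbababaa => abbbbaa

aab->ab; aba->b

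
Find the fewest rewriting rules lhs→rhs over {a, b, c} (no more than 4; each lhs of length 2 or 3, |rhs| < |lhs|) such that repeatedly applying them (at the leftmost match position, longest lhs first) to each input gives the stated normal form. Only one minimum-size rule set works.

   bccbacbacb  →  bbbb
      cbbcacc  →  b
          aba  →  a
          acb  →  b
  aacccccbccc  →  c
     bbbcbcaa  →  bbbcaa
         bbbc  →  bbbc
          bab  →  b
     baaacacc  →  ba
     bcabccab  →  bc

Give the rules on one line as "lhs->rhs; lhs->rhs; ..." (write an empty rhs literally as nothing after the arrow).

  | bccbacbacb => bbacbacb => bbbacb => bbbb
  | cbbcacc => bcacc => bcc => b
  | aba => a
  | acb => b

ab->; ac->; cb->; cc->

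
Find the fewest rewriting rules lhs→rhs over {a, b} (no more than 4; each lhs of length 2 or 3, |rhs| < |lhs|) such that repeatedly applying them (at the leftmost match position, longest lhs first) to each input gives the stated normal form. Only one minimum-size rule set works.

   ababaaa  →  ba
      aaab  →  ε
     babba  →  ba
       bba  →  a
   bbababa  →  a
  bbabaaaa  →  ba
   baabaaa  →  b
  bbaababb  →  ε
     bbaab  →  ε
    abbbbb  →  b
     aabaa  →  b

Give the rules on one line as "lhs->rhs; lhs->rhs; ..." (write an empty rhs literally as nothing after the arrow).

  | ababaaa => babaaa => bbaaa => aaa => ba
  | aaab => bab => bb => ε
  | babba => bbba => ba
  | bba => a

aa->b; ab->b; baa->a; bb->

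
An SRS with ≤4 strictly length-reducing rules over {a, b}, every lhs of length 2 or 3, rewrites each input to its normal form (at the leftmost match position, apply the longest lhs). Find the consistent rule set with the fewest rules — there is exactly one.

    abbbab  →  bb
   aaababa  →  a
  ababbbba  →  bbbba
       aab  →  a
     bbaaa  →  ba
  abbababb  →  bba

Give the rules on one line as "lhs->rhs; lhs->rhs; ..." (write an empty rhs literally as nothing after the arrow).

  | abbbab => babab => bb
  | aaababa => aaba => a
  | ababbbba => bbbba
  | aab => a

ab->; aba->; abb->ba; baa->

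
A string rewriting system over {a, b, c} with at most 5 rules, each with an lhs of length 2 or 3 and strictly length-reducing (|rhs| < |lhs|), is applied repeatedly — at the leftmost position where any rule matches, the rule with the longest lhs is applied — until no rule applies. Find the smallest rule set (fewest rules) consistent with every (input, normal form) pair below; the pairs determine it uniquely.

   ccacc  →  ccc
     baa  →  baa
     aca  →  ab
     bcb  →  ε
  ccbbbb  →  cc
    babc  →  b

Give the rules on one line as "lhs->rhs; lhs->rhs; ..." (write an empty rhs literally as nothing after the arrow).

  | ccacc => cbcc => ccc
  | baa
  | aca => ab
  | bcb => ε

abc->; bcb->; ca->b; cb->c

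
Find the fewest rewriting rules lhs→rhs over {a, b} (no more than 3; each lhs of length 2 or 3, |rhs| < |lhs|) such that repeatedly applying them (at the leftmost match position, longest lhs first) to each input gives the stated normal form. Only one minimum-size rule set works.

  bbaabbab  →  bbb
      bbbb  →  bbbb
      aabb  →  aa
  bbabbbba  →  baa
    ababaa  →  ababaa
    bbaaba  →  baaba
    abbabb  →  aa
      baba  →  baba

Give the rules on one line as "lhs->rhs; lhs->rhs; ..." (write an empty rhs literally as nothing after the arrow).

  | bbaabbab => baabbab => baaab => bbb
  | bbbb
  | aabb => aa
  | bbabbbba => babbbba => babba => baa

aaa->b; abb->a; bba->ba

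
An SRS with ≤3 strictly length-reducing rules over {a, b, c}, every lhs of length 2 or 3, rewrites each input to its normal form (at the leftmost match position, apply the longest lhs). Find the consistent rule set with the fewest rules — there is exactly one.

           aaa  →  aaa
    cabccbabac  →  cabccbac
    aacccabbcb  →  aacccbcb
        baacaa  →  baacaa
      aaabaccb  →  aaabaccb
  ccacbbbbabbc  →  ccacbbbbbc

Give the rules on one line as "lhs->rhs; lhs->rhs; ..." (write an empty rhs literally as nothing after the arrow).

  | aaa
  | cabccbabac => cabccbac
  | aacccabbcb => aacccbcb
  | baacaa

abb->b; bab->b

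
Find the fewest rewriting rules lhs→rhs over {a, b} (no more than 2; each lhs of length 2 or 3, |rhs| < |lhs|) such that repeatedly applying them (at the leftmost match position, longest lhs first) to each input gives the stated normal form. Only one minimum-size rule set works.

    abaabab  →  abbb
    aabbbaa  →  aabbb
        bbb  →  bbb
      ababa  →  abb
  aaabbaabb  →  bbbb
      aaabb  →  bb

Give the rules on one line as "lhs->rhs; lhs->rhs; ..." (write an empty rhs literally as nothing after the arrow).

  | abaabab => ababab => abbab => abbb
  | aabbbaa => aabbba => aabbb
  | bbb
  | ababa => abba => abb

aaa->; ba->b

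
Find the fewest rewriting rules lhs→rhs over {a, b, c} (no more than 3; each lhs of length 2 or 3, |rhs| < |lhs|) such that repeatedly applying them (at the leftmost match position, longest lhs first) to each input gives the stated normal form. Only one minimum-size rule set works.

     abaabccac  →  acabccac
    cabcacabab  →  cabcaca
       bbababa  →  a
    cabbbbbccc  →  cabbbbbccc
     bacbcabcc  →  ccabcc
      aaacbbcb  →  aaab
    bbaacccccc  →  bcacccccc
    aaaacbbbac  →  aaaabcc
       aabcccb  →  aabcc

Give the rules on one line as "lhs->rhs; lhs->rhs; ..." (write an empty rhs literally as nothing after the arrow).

  | abaabccac => acabccac
  | cabcacabab => cabcacacb => cabcaca
  | bbababa => bcbaba => baba => cba => a
  | cabbbbbccc

ba->c; cb->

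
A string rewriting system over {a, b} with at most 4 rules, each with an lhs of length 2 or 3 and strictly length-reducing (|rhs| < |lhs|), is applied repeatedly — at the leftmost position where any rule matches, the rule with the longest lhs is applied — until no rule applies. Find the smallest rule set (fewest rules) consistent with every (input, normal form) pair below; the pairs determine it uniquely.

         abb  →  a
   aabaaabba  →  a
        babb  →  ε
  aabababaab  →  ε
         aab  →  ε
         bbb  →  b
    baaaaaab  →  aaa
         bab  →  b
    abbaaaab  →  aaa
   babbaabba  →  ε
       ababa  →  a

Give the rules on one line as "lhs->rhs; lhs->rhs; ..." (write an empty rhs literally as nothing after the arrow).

  | abb => a
  | aabaaabba => aaabba => aba => a
  | babb => bb => ε
  | aabababaab => ababaab => abaab => aab => ε

aab->; ba->; bb->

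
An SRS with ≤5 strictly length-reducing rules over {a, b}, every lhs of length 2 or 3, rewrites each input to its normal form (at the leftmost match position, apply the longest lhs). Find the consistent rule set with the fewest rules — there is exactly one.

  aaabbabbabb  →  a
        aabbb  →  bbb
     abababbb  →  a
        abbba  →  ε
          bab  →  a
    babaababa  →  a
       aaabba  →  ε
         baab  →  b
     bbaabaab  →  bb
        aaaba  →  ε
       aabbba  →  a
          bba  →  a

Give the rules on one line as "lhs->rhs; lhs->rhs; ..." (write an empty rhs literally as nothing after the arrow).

aa->; ab->a; ba->a; baa->

  | aaabbabbabb => abbabbabb => ababbabb => aabbabb => bbabb => babb => abb => ab => a
  | aabbb => bbb
  | abababbb => aababbb => babbb => abbb => abb => ab => a
  | abbba => abba => aba => aa => ε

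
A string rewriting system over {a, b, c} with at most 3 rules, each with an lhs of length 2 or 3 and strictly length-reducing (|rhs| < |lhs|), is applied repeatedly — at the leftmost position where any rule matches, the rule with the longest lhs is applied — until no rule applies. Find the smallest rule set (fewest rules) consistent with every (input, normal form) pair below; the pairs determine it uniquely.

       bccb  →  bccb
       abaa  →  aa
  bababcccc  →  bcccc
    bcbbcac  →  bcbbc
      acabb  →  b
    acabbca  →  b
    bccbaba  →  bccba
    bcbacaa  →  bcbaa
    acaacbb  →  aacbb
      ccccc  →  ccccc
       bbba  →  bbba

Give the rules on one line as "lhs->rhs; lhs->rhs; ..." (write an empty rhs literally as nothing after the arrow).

ab->; ca->

  | bccb
  | abaa => aa
  | bababcccc => babcccc => bcccc
  | bcbbcac => bcbbc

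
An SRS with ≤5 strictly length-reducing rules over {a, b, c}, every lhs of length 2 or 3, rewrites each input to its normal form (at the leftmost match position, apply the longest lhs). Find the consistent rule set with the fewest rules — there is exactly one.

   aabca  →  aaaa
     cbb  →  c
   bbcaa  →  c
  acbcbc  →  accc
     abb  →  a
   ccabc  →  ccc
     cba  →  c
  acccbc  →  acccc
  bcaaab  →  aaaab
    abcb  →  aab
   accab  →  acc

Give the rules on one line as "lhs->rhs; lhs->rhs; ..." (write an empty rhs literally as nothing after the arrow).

bb->; bc->a; ca->c; cb->c

  | aabca => aaaa
  | cbb => cb => c
  | bbcaa => caa => ca => c
  | acbcbc => accbc => accc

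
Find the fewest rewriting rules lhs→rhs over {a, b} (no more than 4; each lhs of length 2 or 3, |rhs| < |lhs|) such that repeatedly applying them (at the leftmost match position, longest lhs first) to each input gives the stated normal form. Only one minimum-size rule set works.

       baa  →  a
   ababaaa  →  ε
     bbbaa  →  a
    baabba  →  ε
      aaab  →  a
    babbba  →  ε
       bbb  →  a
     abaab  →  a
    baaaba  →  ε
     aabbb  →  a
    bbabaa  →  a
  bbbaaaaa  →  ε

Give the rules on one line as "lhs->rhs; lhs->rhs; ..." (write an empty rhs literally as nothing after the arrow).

  | baa => a
  | ababaaa => aabaaa => baaa => aa => ε
  | bbbaa => abaa => aaa => a
  | baabba => abba => aba => aa => ε

aa->; ab->a; ba->; bb->a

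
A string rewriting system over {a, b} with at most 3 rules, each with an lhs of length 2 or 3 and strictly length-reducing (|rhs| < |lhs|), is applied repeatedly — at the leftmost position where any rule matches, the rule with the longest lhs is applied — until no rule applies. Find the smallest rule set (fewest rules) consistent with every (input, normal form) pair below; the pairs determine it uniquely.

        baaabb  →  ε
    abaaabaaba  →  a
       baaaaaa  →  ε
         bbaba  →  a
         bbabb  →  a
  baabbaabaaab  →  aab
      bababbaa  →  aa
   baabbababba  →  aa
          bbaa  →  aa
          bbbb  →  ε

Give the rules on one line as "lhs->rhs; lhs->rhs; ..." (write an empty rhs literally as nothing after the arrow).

  | baaabb => baabb => babb => bb => ε
  | abaaabaaba => abaabaaba => ababaaba => abaaba => ababa => aba => a
  | baaaaaa => baaaaa => baaaa => baaa => baa => ba => ε
  | bbaba => aba => a

ba->; baa->ba; bb->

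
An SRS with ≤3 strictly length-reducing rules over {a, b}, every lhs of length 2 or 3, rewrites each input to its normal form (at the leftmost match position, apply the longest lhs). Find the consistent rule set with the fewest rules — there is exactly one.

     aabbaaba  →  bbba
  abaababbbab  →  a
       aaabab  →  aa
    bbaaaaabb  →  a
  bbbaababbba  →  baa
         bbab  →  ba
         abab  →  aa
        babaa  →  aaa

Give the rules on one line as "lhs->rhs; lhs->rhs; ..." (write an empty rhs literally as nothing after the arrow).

  | aabbaaba => bbaaba => bbba
  | abaababbbab => abbabbbab => ababbab => aabab => bab => a
  | aaabab => abab => aa
  | bbaaaaabb => bbaaabb => bbabb => bab => a

aab->b; bab->a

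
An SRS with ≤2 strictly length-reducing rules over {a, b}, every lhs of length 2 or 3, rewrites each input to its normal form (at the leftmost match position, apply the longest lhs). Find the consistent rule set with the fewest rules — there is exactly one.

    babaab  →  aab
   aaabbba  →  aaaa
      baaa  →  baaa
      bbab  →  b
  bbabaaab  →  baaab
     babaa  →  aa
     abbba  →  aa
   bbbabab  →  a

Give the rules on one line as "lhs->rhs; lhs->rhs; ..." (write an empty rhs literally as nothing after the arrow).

  | babaab => aab
  | aaabbba => aaaa
  | baaa
  | bbab => b

bab->; bbb->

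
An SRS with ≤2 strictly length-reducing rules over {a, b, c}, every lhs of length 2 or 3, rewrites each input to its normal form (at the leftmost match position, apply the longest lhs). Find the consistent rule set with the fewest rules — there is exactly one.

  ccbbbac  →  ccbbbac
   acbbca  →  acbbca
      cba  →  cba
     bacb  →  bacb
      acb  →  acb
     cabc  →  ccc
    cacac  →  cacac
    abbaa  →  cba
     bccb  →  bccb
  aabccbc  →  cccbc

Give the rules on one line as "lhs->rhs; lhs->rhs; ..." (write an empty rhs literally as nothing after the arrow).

aa->a; ab->c

  | ccbbbac
  | acbbca
  | cba
  | bacb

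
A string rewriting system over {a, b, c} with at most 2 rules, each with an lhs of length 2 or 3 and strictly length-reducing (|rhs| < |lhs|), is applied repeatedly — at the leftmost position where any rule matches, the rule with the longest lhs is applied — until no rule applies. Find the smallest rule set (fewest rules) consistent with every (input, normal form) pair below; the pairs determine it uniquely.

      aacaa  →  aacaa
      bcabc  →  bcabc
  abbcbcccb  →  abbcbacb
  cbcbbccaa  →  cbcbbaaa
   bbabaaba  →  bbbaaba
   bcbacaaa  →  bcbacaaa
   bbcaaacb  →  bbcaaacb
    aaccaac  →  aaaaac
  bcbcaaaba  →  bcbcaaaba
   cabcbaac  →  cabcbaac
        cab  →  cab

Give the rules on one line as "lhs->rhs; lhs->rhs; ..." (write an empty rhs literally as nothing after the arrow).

  | aacaa
  | bcabc
  | abbcbcccb => abbcbacb
  | cbcbbccaa => cbcbbaaa

bab->bb; cc->a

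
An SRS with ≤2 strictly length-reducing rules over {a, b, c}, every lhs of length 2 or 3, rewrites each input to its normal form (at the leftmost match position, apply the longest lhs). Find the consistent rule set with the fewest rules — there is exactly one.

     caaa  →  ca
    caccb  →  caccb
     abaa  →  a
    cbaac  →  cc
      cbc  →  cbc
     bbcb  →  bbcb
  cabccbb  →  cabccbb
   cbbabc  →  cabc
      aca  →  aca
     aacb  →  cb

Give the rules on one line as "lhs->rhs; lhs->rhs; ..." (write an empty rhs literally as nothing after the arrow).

  | caaa => ca
  | caccb
  | abaa => aaa => a
  | cbaac => caac => cc

aa->; ba->a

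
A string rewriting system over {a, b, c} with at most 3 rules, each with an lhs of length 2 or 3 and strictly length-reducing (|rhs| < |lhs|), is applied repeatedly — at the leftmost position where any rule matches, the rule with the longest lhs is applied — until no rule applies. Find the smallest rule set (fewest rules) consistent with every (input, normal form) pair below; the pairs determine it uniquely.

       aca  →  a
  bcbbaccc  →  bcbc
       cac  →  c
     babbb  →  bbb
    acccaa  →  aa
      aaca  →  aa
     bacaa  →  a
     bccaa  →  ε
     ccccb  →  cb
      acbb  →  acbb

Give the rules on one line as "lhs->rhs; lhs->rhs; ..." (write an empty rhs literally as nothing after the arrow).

  | aca => a
  | bcbbaccc => bcbccc => bcbcc => bcbc
  | cac => c
  | babbb => bbb

ba->; ca->; cc->c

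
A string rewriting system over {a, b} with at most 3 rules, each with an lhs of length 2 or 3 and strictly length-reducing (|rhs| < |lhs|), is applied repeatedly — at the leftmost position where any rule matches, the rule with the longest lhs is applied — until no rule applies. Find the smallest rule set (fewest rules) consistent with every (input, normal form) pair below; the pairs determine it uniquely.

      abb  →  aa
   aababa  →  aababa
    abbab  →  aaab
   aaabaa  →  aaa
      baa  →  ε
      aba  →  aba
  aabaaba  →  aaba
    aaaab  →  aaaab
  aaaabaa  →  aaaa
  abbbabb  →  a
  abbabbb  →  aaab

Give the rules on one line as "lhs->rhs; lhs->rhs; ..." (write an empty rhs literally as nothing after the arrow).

baa->; bb->a; bbb->b

  | abb => aa
  | aababa
  | abbab => aaab
  | aaabaa => aaa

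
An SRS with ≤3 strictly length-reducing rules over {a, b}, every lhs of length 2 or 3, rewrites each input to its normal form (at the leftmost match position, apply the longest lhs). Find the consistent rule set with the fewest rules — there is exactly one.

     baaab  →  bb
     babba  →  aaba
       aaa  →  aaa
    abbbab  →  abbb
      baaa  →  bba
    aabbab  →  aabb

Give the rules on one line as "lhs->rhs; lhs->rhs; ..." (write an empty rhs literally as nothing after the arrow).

baa->bb; bab->aa

  | baaab => bbab => baa => bb
  | babba => aaba
  | aaa
  | abbbab => abbaa => abbb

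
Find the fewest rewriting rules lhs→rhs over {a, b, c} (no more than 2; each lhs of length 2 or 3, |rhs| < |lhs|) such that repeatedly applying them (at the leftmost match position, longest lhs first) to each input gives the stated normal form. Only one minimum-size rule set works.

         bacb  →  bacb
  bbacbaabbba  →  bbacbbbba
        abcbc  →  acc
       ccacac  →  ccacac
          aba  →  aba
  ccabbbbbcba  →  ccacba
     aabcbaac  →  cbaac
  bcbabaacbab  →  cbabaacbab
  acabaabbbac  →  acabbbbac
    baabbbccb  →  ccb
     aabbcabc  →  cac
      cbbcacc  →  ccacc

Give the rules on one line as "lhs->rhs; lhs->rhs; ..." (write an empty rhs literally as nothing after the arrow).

aab->b; bc->c

  | bacb
  | bbacbaabbba => bbacbbbba
  | abcbc => acbc => acc
  | ccacac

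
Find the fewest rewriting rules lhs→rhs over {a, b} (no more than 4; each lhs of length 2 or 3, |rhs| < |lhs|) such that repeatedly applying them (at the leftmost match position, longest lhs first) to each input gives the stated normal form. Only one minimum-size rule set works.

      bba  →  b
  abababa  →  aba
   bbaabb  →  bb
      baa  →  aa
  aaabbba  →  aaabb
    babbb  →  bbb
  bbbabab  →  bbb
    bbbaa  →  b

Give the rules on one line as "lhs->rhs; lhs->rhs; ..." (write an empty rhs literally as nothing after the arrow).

baa->aa; bab->b; bba->b

  | bba => b
  | abababa => ababa => aba
  | bbaabb => babb => bb
  | baa => aa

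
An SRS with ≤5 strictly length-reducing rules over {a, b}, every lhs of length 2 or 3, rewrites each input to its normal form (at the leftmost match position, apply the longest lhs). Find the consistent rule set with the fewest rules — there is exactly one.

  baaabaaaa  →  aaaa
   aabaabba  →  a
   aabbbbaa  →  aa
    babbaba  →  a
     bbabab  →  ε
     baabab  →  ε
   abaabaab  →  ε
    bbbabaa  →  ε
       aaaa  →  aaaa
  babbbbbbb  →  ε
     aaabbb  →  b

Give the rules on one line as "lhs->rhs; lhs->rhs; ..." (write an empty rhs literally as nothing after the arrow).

  | baaabaaaa => aabaaaa => baaaaa => aaaa
  | aabaabba => baaabba => aabba => baba => baa => a
  | aabbbbaa => babbbaa => babbaa => babaa => baaa => aa
  | babbaba => bababa => baaba => aba => a

aab->ba; ab->; ba->; bab->ba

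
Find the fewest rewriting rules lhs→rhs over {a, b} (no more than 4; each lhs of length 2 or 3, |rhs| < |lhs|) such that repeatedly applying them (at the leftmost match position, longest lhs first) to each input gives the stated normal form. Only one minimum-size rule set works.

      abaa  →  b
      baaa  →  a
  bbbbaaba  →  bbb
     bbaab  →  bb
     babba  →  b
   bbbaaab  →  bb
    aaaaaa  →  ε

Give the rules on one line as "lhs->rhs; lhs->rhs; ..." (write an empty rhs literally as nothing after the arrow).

  | abaa => aab => b
  | baaa => aba => a
  | bbbbaaba => bbbabba => bbbba => bbb
  | bbaab => babb => bb

aa->; ba->; baa->ab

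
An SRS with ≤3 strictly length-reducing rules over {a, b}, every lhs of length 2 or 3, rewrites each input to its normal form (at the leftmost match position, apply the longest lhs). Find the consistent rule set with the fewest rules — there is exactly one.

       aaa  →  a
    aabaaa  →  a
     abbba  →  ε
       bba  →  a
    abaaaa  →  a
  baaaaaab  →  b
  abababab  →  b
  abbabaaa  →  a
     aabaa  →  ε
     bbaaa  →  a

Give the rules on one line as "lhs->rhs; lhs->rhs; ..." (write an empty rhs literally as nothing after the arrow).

aa->; ba->a

  | aaa => a
  | aabaaa => baaa => aaa => a
  | abbba => abba => aba => aa => ε
  | bba => ba => a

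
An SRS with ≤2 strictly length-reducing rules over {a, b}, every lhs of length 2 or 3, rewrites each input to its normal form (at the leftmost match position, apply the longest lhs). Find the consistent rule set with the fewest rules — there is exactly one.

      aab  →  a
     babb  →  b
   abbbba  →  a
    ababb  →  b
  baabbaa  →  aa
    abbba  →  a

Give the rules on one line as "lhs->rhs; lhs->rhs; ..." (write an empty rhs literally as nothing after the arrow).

ab->; ba->a

  | aab => a
  | babb => abb => b
  | abbbba => bbba => bba => ba => a
  | ababb => abb => b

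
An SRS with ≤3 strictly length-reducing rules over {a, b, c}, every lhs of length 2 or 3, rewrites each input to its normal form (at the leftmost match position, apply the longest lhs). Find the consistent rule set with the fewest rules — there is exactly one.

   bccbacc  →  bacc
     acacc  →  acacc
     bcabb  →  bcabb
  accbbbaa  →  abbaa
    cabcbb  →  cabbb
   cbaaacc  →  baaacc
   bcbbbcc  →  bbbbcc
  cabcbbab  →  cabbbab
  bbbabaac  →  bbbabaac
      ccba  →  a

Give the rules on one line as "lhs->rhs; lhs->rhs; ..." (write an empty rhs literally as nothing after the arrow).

cb->b; ccb->

  | bccbacc => bacc
  | acacc
  | bcabb
  | accbbbaa => abbaa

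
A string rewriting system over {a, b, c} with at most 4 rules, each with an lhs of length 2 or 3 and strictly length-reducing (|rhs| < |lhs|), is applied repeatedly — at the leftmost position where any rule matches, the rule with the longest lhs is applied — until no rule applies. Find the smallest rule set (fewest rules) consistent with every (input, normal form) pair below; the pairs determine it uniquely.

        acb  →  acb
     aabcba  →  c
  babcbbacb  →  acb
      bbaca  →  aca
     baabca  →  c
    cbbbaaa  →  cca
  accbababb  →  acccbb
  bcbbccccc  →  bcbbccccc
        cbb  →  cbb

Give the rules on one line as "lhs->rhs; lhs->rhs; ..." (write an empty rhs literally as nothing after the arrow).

aa->c; ba->a; bca->

  | acb
  | aabcba => cbcba => cbca => c
  | babcbbacb => abcbbacb => abcbacb => abcacb => acb
  | bbaca => baca => aca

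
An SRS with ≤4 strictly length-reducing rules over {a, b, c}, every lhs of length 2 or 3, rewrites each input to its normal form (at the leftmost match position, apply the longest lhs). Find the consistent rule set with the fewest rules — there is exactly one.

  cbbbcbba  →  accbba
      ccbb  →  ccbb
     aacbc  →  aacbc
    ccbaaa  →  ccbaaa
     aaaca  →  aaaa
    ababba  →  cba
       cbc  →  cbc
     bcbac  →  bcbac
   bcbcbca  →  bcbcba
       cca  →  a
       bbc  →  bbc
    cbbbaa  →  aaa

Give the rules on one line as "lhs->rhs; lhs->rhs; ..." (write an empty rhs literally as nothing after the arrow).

  | cbbbcbba => caccbba => accbba
  | ccbb
  | aacbc
  | ccbaaa

ab->c; bbb->ac; ca->a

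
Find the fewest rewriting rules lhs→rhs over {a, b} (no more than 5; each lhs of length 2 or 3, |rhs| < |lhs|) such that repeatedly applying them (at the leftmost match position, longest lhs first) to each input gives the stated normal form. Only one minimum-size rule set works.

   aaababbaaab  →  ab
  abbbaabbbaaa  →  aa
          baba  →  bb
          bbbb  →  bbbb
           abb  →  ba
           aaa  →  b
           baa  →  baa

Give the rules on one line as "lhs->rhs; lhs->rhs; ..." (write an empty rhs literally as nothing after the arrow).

  | aaababbaaab => bbabbaaab => abbaaab => baaaab => bbab => ab
  | abbbaabbbaaa => babaabbbaaa => bbabbbaaa => abbbaaa => babaaa => bbaa => aa
  | baba => bb
  | bbbb

aaa->b; aba->b; abb->ba; bba->a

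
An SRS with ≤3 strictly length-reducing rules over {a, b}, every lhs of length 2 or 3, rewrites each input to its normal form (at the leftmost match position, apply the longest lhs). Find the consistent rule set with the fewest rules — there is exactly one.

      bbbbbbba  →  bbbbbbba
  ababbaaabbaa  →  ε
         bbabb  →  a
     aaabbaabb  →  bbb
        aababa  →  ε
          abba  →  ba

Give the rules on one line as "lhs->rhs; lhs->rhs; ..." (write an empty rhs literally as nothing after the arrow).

aa->; ab->; bab->a

  | bbbbbbba
  | ababbaaabbaa => abbaaabbaa => baaabbaa => babbaa => abaa => aa => ε
  | bbabb => bab => a
  | aaabbaabb => abbaabb => baabb => bbb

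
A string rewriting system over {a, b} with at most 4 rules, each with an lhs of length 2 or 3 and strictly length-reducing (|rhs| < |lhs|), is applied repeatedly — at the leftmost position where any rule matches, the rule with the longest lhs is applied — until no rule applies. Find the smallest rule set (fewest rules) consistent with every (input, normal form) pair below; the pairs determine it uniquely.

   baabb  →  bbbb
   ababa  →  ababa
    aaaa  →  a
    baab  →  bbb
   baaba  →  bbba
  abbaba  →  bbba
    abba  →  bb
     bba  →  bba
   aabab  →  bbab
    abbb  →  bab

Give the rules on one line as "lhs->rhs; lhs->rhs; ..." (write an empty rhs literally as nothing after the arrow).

aa->b; aaa->; abb->ba

  | baabb => bbbb
  | ababa
  | aaaa => a
  | baab => bbb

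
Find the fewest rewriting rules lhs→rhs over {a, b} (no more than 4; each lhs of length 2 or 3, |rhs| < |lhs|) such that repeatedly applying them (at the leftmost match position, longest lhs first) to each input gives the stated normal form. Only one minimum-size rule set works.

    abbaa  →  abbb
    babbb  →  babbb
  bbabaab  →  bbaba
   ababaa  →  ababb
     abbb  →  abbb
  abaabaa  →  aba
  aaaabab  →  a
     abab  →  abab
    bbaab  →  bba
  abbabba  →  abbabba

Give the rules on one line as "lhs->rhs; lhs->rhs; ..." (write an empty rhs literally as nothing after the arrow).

  | abbaa => abbb
  | babbb
  | bbabaab => bbaba
  | ababaa => ababb

aa->b; aaa->a; aab->a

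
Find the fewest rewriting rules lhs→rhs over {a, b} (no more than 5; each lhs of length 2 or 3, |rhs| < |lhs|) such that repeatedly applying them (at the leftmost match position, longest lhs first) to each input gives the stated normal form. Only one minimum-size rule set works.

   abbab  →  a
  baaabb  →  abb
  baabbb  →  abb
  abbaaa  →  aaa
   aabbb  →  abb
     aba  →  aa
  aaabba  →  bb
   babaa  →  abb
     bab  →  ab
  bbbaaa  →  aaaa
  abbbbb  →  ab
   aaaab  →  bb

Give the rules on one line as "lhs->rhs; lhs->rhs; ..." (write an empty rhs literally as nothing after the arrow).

aab->ba; ba->a; baa->bb; bbb->a

  | abbab => abab => aab => ba => a
  | baaabb => bbabb => babb => abb
  | baabbb => bbbbb => abb
  | abbaaa => abbba => aaa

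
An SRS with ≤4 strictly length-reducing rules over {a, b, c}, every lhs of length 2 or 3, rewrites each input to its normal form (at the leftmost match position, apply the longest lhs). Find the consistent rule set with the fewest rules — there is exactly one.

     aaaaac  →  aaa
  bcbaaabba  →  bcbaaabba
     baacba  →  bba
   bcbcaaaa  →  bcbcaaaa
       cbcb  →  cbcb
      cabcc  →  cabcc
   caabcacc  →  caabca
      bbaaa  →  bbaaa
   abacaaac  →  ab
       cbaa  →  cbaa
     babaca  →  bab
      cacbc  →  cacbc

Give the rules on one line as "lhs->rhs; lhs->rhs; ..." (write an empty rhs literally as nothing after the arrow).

aac->; aca->; acc->a

  | aaaaac => aaa
  | bcbaaabba
  | baacba => bba
  | bcbcaaaa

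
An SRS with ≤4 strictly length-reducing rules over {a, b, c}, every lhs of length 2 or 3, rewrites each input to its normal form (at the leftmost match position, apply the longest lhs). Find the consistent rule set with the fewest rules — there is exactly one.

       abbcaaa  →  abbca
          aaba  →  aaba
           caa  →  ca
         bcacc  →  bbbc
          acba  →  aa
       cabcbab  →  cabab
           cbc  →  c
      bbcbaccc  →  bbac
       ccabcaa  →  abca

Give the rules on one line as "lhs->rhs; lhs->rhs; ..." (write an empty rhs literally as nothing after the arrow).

caa->ca; cac->bb; cb->; cc->

  | abbcaaa => abbcaa => abbca
  | aaba
  | caa => ca
  | bcacc => bbbc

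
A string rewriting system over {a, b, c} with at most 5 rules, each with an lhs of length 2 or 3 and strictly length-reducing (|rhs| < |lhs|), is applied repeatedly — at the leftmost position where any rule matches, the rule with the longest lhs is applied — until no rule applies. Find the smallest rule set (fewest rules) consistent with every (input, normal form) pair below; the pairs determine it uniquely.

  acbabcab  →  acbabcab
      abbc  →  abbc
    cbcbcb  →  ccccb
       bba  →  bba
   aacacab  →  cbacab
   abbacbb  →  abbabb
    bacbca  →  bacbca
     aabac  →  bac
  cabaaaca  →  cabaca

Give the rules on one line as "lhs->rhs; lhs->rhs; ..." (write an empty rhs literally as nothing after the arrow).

  | acbabcab
  | abbc
  | cbcbcb => ccccb
  | bba

aa->; aac->cb; bcb->cc; cbb->bb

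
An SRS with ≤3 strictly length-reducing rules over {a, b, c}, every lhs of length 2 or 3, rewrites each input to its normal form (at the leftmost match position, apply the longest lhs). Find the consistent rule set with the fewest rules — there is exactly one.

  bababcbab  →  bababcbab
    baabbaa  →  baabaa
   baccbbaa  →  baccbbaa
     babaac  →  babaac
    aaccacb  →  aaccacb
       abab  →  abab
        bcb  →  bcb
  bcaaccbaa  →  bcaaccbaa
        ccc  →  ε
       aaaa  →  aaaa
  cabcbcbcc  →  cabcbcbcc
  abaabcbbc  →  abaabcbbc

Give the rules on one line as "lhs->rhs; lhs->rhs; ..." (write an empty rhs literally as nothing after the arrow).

abb->ab; ccc->

  | bababcbab
  | baabbaa => baabaa
  | baccbbaa
  | babaac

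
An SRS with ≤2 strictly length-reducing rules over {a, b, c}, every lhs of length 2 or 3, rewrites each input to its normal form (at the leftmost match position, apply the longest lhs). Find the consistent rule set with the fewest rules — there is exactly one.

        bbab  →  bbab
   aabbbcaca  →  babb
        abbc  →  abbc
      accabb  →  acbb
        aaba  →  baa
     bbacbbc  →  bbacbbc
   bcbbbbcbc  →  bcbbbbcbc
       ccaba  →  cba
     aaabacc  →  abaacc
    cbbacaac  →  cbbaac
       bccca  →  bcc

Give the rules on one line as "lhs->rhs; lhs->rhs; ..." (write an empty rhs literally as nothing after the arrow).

aab->ba; ca->

  | bbab
  | aabbbcaca => babbcaca => babbca => babb
  | abbc
  | accabb => acbb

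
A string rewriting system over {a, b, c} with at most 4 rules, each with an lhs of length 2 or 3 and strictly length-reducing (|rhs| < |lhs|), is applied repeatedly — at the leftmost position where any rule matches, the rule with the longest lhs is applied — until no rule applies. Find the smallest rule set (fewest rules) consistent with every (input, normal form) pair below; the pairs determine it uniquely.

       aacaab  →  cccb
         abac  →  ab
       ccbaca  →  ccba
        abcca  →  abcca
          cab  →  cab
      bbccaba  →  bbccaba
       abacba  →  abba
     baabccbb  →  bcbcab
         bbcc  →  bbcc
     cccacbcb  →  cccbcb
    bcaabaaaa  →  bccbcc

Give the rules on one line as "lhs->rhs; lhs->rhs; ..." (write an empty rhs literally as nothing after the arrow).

  | aacaab => ccaab => cccb
  | abac => ab
  | ccbaca => ccba
  | abcca

aa->c; ac->; cbb->ab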